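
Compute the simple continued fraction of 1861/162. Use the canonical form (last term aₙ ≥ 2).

[11; 2, 19, 1, 3]

1861 = 11*162 + 79
162 = 2*79 + 4
79 = 19*4 + 3
4 = 1*3 + 1
3 = 3*1 + 0  (stop)
So 1861/162 = [11; 2, 19, 1, 3].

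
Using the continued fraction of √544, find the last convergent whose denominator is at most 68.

793/34

√544 = [23; 3, 11, 3, 46, …] (period length 4).
Convergents:
  p_0/q_0 = 23/1
  p_1/q_1 = 70/3
  p_2/q_2 = 793/34
  p_3/q_3 = 2449/105
q_2 = 34 ≤ 68 < 105 = q_3, so the answer is 793/34.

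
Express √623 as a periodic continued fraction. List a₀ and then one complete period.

[24; 1, 23, 1, 48]

a₀ = ⌊√623⌋ = 24.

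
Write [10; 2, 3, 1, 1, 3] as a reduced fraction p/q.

595/57

Fold from the inside: start with 3/1.
  1 + 1/3 = 4/3
  1 + 3/4 = 7/4
  3 + 4/7 = 25/7
  2 + 7/25 = 57/25
  10 + 25/57 = 595/57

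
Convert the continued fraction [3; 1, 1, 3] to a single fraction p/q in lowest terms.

25/7

Fold from the inside: start with 3/1.
  1 + 1/3 = 4/3
  1 + 3/4 = 7/4
  3 + 4/7 = 25/7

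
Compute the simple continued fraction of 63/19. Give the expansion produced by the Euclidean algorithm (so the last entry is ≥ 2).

63 = 3·19 + 6
19 = 3·6 + 1
6 = 6·1 + 0  (stop)
So 63/19 = [3; 3, 6].

[3; 3, 6]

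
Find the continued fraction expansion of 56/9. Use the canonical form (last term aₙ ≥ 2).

[6; 4, 2]

56 = 6*9 + 2
9 = 4*2 + 1
2 = 2*1 + 0  (stop)
So 56/9 = [6; 4, 2].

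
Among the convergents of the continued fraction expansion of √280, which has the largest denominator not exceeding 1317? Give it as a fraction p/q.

√280 = [16; 1, 2, 1, 2, 1, 32, …] (period length 6).
Convergents:
  p_0/q_0 = 16/1
  p_1/q_1 = 17/1
  p_2/q_2 = 50/3
  p_3/q_3 = 67/4
  p_4/q_4 = 184/11
  p_5/q_5 = 251/15
  p_6/q_6 = 8216/491
  p_7/q_7 = 8467/506
  p_8/q_8 = 25150/1503
q_7 = 506 ≤ 1317 < 1503 = q_8, so the answer is 8467/506.

8467/506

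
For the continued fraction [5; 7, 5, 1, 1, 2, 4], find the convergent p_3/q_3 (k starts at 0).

221/43

Using pₖ = aₖpₖ₋₁ + pₖ₋₂, qₖ = aₖqₖ₋₁ + qₖ₋₂ (with p₋₁=1, p₋₂=0, q₋₁=0, q₋₂=1):
  k=0: a=5, p=5, q=1
  k=1: a=7, p=36, q=7
  k=2: a=5, p=185, q=36
  k=3: a=1, p=221, q=43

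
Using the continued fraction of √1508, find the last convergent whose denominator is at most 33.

√1508 = [38; 1, 4, 1, 76, …] (period length 4).
Convergents:
  p_0/q_0 = 38/1
  p_1/q_1 = 39/1
  p_2/q_2 = 194/5
  p_3/q_3 = 233/6
  p_4/q_4 = 17902/461
q_3 = 6 ≤ 33 < 461 = q_4, so the answer is 233/6.

233/6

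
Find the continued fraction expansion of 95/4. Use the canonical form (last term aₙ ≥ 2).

95 = 23×4 + 3
4 = 1×3 + 1
3 = 3×1 + 0  (stop)
So 95/4 = [23; 1, 3].

[23; 1, 3]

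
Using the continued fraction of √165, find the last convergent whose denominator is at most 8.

77/6

√165 = [12; 1, 5, 2, 5, 1, 24, …] (period length 6).
Convergents:
  p_0/q_0 = 12/1
  p_1/q_1 = 13/1
  p_2/q_2 = 77/6
  p_3/q_3 = 167/13
q_2 = 6 ≤ 8 < 13 = q_3, so the answer is 77/6.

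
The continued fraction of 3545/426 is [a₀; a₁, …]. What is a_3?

7

3545 = 8·426 + 137   →  a_0 = 8
426 = 3·137 + 15   →  a_1 = 3
137 = 9·15 + 2   →  a_2 = 9
15 = 7·2 + 1   →  a_3 = 7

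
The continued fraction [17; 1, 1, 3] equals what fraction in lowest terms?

123/7

Using pₖ = aₖpₖ₋₁ + pₖ₋₂ and qₖ = aₖqₖ₋₁ + qₖ₋₂:
  k=0: a=17, p=17, q=1
  k=1: a=1, p=18, q=1
  k=2: a=1, p=35, q=2
  k=3: a=3, p=123, q=7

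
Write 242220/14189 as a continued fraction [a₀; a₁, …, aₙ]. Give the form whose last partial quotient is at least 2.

[17; 14, 11, 15, 6]

242220 = 17×14189 + 1007
14189 = 14×1007 + 91
1007 = 11×91 + 6
91 = 15×6 + 1
6 = 6×1 + 0  (stop)
So 242220/14189 = [17; 14, 11, 15, 6].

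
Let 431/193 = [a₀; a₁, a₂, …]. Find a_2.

3

431 = 2·193 + 45   →  a_0 = 2
193 = 4·45 + 13   →  a_1 = 4
45 = 3·13 + 6   →  a_2 = 3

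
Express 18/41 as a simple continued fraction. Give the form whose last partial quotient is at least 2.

[0; 2, 3, 1, 1, 2]

18 = 0·41 + 18
41 = 2·18 + 5
18 = 3·5 + 3
5 = 1·3 + 2
3 = 1·2 + 1
2 = 2·1 + 0  (stop)
So 18/41 = [0; 2, 3, 1, 1, 2].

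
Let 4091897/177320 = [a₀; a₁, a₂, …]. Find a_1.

4091897 = 23·177320 + 13537   →  a_0 = 23
177320 = 13·13537 + 1339   →  a_1 = 13

13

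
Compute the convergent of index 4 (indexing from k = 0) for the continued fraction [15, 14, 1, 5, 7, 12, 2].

9613/638

Using pₖ = aₖpₖ₋₁ + pₖ₋₂, qₖ = aₖqₖ₋₁ + qₖ₋₂ (with p₋₁=1, p₋₂=0, q₋₁=0, q₋₂=1):
  k=0: a=15, p=15, q=1
  k=1: a=14, p=211, q=14
  k=2: a=1, p=226, q=15
  k=3: a=5, p=1341, q=89
  k=4: a=7, p=9613, q=638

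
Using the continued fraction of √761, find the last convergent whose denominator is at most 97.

800/29

√761 = [27; 1, 1, 2, 2, 1, 1, 54, …] (period length 7).
Convergents:
  p_0/q_0 = 27/1
  p_1/q_1 = 28/1
  p_2/q_2 = 55/2
  p_3/q_3 = 138/5
  p_4/q_4 = 331/12
  p_5/q_5 = 469/17
  p_6/q_6 = 800/29
  p_7/q_7 = 43669/1583
q_6 = 29 ≤ 97 < 1583 = q_7, so the answer is 800/29.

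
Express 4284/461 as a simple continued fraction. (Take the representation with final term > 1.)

[9; 3, 2, 2, 2, 3, 3]

4284 = 9×461 + 135
461 = 3×135 + 56
135 = 2×56 + 23
56 = 2×23 + 10
23 = 2×10 + 3
10 = 3×3 + 1
3 = 3×1 + 0  (stop)
So 4284/461 = [9; 3, 2, 2, 2, 3, 3].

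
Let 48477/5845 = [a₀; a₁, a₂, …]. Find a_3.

48477 = 8·5845 + 1717   →  a_0 = 8
5845 = 3·1717 + 694   →  a_1 = 3
1717 = 2·694 + 329   →  a_2 = 2
694 = 2·329 + 36   →  a_3 = 2

2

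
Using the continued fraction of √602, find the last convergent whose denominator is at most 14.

319/13

√602 = [24; 1, 1, 6, 1, 1, 48, …] (period length 6).
Convergents:
  p_0/q_0 = 24/1
  p_1/q_1 = 25/1
  p_2/q_2 = 49/2
  p_3/q_3 = 319/13
  p_4/q_4 = 368/15
q_3 = 13 ≤ 14 < 15 = q_4, so the answer is 319/13.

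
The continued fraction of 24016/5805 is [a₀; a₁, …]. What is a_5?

2

24016 = 4·5805 + 796   →  a_0 = 4
5805 = 7·796 + 233   →  a_1 = 7
796 = 3·233 + 97   →  a_2 = 3
233 = 2·97 + 39   →  a_3 = 2
97 = 2·39 + 19   →  a_4 = 2
39 = 2·19 + 1   →  a_5 = 2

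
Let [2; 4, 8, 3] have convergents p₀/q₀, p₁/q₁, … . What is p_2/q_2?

74/33

Using pₖ = aₖpₖ₋₁ + pₖ₋₂, qₖ = aₖqₖ₋₁ + qₖ₋₂ (with p₋₁=1, p₋₂=0, q₋₁=0, q₋₂=1):
  k=0: a=2, p=2, q=1
  k=1: a=4, p=9, q=4
  k=2: a=8, p=74, q=33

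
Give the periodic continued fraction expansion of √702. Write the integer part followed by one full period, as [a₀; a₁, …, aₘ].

a₀ = ⌊√702⌋ = 26.
With m₀=0, d₀=1 and mₖ₊₁ = dₖaₖ − mₖ, dₖ₊₁ = (n − mₖ₊₁²)/dₖ, aₖ₊₁ = ⌊(a₀+mₖ₊₁)/dₖ₊₁⌋:
  k=1: m=26, d=26, a=2
  k=2: m=26, d=1, a=52
d=1 and a=2a₀=52 at k=2, so the next step gives (m, d) = (26, 26) again — its k=1 value — and the period has length 2.

[26; 2, 52]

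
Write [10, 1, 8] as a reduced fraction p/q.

98/9

Fold from the inside: start with 8/1.
  1 + 1/8 = 9/8
  10 + 8/9 = 98/9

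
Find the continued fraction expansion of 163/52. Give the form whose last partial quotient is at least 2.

[3; 7, 2, 3]

163 = 3·52 + 7
52 = 7·7 + 3
7 = 2·3 + 1
3 = 3·1 + 0  (stop)
So 163/52 = [3; 7, 2, 3].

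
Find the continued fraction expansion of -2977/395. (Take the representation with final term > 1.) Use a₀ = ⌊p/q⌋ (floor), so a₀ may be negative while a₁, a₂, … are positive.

-2977 = -8*395 + 183
395 = 2*183 + 29
183 = 6*29 + 9
29 = 3*9 + 2
9 = 4*2 + 1
2 = 2*1 + 0  (stop)
So -2977/395 = [-8; 2, 6, 3, 4, 2].

[-8; 2, 6, 3, 4, 2]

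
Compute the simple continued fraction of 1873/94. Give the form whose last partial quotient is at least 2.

[19; 1, 12, 2, 3]

1873 = 19*94 + 87
94 = 1*87 + 7
87 = 12*7 + 3
7 = 2*3 + 1
3 = 3*1 + 0  (stop)
So 1873/94 = [19; 1, 12, 2, 3].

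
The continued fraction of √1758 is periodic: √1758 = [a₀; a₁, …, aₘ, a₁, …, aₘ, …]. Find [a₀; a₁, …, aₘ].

a₀ = ⌊√1758⌋ = 41.
With m₀=0, d₀=1 and mₖ₊₁ = dₖaₖ − mₖ, dₖ₊₁ = (n − mₖ₊₁²)/dₖ, aₖ₊₁ = ⌊(a₀+mₖ₊₁)/dₖ₊₁⌋:
  k=1: m=41, d=77, a=1
  k=2: m=36, d=6, a=12
  k=3: m=36, d=77, a=1
  k=4: m=41, d=1, a=82
d=1 and a=2a₀=82 at k=4, so the next step gives (m, d) = (41, 77) again — its k=1 value — and the period has length 4.

[41; 1, 12, 1, 82]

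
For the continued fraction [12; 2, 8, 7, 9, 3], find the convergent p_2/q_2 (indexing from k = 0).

212/17

Using pₖ = aₖpₖ₋₁ + pₖ₋₂, qₖ = aₖqₖ₋₁ + qₖ₋₂ (with p₋₁=1, p₋₂=0, q₋₁=0, q₋₂=1):
  k=0: a=12, p=12, q=1
  k=1: a=2, p=25, q=2
  k=2: a=8, p=212, q=17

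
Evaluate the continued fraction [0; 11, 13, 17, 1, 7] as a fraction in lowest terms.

Using pₖ = aₖpₖ₋₁ + pₖ₋₂ and qₖ = aₖqₖ₋₁ + qₖ₋₂:
  k=0: a=0, p=0, q=1
  k=1: a=11, p=1, q=11
  k=2: a=13, p=13, q=144
  k=3: a=17, p=222, q=2459
  k=4: a=1, p=235, q=2603
  k=5: a=7, p=1867, q=20680

1867/20680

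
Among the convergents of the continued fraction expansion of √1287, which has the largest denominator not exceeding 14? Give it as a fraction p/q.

287/8

√1287 = [35; 1, 6, 1, 70, …] (period length 4).
Convergents:
  p_0/q_0 = 35/1
  p_1/q_1 = 36/1
  p_2/q_2 = 251/7
  p_3/q_3 = 287/8
  p_4/q_4 = 20341/567
q_3 = 8 ≤ 14 < 567 = q_4, so the answer is 287/8.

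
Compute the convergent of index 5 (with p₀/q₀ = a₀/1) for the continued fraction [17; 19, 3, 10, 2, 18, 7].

395720/23207

Using pₖ = aₖpₖ₋₁ + pₖ₋₂, qₖ = aₖqₖ₋₁ + qₖ₋₂ (with p₋₁=1, p₋₂=0, q₋₁=0, q₋₂=1):
  k=0: a=17, p=17, q=1
  k=1: a=19, p=324, q=19
  k=2: a=3, p=989, q=58
  k=3: a=10, p=10214, q=599
  k=4: a=2, p=21417, q=1256
  k=5: a=18, p=395720, q=23207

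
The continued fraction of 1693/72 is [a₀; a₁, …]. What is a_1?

1693 = 23·72 + 37   →  a_0 = 23
72 = 1·37 + 35   →  a_1 = 1

1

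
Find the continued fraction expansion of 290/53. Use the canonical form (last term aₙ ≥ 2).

[5; 2, 8, 3]

290 = 5*53 + 25
53 = 2*25 + 3
25 = 8*3 + 1
3 = 3*1 + 0  (stop)
So 290/53 = [5; 2, 8, 3].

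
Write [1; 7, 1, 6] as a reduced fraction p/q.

62/55

Using pₖ = aₖpₖ₋₁ + pₖ₋₂ and qₖ = aₖqₖ₋₁ + qₖ₋₂:
  k=0: a=1, p=1, q=1
  k=1: a=7, p=8, q=7
  k=2: a=1, p=9, q=8
  k=3: a=6, p=62, q=55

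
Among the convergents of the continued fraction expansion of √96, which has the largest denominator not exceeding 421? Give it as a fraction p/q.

√96 = [9; 1, 3, 1, 18, …] (period length 4).
Convergents:
  p_0/q_0 = 9/1
  p_1/q_1 = 10/1
  p_2/q_2 = 39/4
  p_3/q_3 = 49/5
  p_4/q_4 = 921/94
  p_5/q_5 = 970/99
  p_6/q_6 = 3831/391
  p_7/q_7 = 4801/490
q_6 = 391 ≤ 421 < 490 = q_7, so the answer is 3831/391.

3831/391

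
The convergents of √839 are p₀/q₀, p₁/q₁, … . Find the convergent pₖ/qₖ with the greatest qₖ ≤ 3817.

48691/1681

√839 = [28; 1, 27, 1, 56, …] (period length 4).
Convergents:
  p_0/q_0 = 28/1
  p_1/q_1 = 29/1
  p_2/q_2 = 811/28
  p_3/q_3 = 840/29
  p_4/q_4 = 47851/1652
  p_5/q_5 = 48691/1681
  p_6/q_6 = 1362508/47039
q_5 = 1681 ≤ 3817 < 47039 = q_6, so the answer is 48691/1681.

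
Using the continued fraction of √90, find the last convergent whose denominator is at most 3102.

27379/2886

√90 = [9; 2, 18, …] (period length 2).
Convergents:
  p_0/q_0 = 9/1
  p_1/q_1 = 19/2
  p_2/q_2 = 351/37
  p_3/q_3 = 721/76
  p_4/q_4 = 13329/1405
  p_5/q_5 = 27379/2886
  p_6/q_6 = 506151/53353
q_5 = 2886 ≤ 3102 < 53353 = q_6, so the answer is 27379/2886.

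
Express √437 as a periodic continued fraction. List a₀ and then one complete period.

a₀ = ⌊√437⌋ = 20.
With m₀=0, d₀=1 and mₖ₊₁ = dₖaₖ − mₖ, dₖ₊₁ = (n − mₖ₊₁²)/dₖ, aₖ₊₁ = ⌊(a₀+mₖ₊₁)/dₖ₊₁⌋:
  k=1: m=20, d=37, a=1
  k=2: m=17, d=4, a=9
  k=3: m=19, d=19, a=2
  k=4: m=19, d=4, a=9
  k=5: m=17, d=37, a=1
  k=6: m=20, d=1, a=40
d=1 and a=2a₀=40 at k=6, so the next step gives (m, d) = (20, 37) again — its k=1 value — and the period has length 6.

[20; 1, 9, 2, 9, 1, 40]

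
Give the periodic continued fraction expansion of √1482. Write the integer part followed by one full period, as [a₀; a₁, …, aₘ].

a₀ = ⌊√1482⌋ = 38.

[38; 2, 76]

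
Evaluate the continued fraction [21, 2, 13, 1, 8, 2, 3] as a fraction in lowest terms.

Fold from the inside: start with 3/1.
  2 + 1/3 = 7/3
  8 + 3/7 = 59/7
  1 + 7/59 = 66/59
  13 + 59/66 = 917/66
  2 + 66/917 = 1900/917
  21 + 917/1900 = 40817/1900

40817/1900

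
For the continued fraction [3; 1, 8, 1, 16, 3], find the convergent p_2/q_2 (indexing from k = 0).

35/9

Using pₖ = aₖpₖ₋₁ + pₖ₋₂, qₖ = aₖqₖ₋₁ + qₖ₋₂ (with p₋₁=1, p₋₂=0, q₋₁=0, q₋₂=1):
  k=0: a=3, p=3, q=1
  k=1: a=1, p=4, q=1
  k=2: a=8, p=35, q=9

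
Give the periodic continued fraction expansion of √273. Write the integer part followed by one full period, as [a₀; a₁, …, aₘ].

[16; 1, 1, 10, 1, 1, 32]

a₀ = ⌊√273⌋ = 16.
With m₀=0, d₀=1 and mₖ₊₁ = dₖaₖ − mₖ, dₖ₊₁ = (n − mₖ₊₁²)/dₖ, aₖ₊₁ = ⌊(a₀+mₖ₊₁)/dₖ₊₁⌋:
  k=1: m=16, d=17, a=1
  k=2: m=1, d=16, a=1
  k=3: m=15, d=3, a=10
  k=4: m=15, d=16, a=1
  k=5: m=1, d=17, a=1
  k=6: m=16, d=1, a=32
d=1 and a=2a₀=32 at k=6, so the next step gives (m, d) = (16, 17) again — its k=1 value — and the period has length 6.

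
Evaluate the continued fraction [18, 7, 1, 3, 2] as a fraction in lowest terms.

Fold from the inside: start with 2/1.
  3 + 1/2 = 7/2
  1 + 2/7 = 9/7
  7 + 7/9 = 70/9
  18 + 9/70 = 1269/70

1269/70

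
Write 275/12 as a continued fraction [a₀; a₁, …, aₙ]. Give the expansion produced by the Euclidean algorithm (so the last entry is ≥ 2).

[22; 1, 11]

275 = 22·12 + 11
12 = 1·11 + 1
11 = 11·1 + 0  (stop)
So 275/12 = [22; 1, 11].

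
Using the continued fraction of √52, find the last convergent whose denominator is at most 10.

√52 = [7; 4, 1, 2, 1, 4, 14, …] (period length 6).
Convergents:
  p_0/q_0 = 7/1
  p_1/q_1 = 29/4
  p_2/q_2 = 36/5
  p_3/q_3 = 101/14
q_2 = 5 ≤ 10 < 14 = q_3, so the answer is 36/5.

36/5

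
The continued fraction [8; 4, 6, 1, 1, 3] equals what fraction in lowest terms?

Fold from the inside: start with 3/1.
  1 + 1/3 = 4/3
  1 + 3/4 = 7/4
  6 + 4/7 = 46/7
  4 + 7/46 = 191/46
  8 + 46/191 = 1574/191

1574/191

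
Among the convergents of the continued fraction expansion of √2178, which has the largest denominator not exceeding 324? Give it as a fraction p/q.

13114/281

√2178 = [46; 1, 2, 46, 2, 1, 92, …] (period length 6).
Convergents:
  p_0/q_0 = 46/1
  p_1/q_1 = 47/1
  p_2/q_2 = 140/3
  p_3/q_3 = 6487/139
  p_4/q_4 = 13114/281
  p_5/q_5 = 19601/420
q_4 = 281 ≤ 324 < 420 = q_5, so the answer is 13114/281.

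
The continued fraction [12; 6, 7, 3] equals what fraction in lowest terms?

Using pₖ = aₖpₖ₋₁ + pₖ₋₂ and qₖ = aₖqₖ₋₁ + qₖ₋₂:
  k=0: a=12, p=12, q=1
  k=1: a=6, p=73, q=6
  k=2: a=7, p=523, q=43
  k=3: a=3, p=1642, q=135

1642/135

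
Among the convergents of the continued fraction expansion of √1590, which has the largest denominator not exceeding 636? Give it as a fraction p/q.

25161/631

√1590 = [39; 1, 6, 1, 78, …] (period length 4).
Convergents:
  p_0/q_0 = 39/1
  p_1/q_1 = 40/1
  p_2/q_2 = 279/7
  p_3/q_3 = 319/8
  p_4/q_4 = 25161/631
  p_5/q_5 = 25480/639
q_4 = 631 ≤ 636 < 639 = q_5, so the answer is 25161/631.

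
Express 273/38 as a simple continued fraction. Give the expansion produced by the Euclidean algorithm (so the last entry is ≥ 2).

273 = 7*38 + 7
38 = 5*7 + 3
7 = 2*3 + 1
3 = 3*1 + 0  (stop)
So 273/38 = [7; 5, 2, 3].

[7; 5, 2, 3]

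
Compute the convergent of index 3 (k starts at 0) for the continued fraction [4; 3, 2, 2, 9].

73/17

Using pₖ = aₖpₖ₋₁ + pₖ₋₂, qₖ = aₖqₖ₋₁ + qₖ₋₂ (with p₋₁=1, p₋₂=0, q₋₁=0, q₋₂=1):
  k=0: a=4, p=4, q=1
  k=1: a=3, p=13, q=3
  k=2: a=2, p=30, q=7
  k=3: a=2, p=73, q=17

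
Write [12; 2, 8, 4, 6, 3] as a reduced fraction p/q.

Using pₖ = aₖpₖ₋₁ + pₖ₋₂ and qₖ = aₖqₖ₋₁ + qₖ₋₂:
  k=0: a=12, p=12, q=1
  k=1: a=2, p=25, q=2
  k=2: a=8, p=212, q=17
  k=3: a=4, p=873, q=70
  k=4: a=6, p=5450, q=437
  k=5: a=3, p=17223, q=1381

17223/1381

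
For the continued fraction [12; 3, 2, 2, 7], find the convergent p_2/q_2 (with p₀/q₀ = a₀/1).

86/7

Using pₖ = aₖpₖ₋₁ + pₖ₋₂, qₖ = aₖqₖ₋₁ + qₖ₋₂ (with p₋₁=1, p₋₂=0, q₋₁=0, q₋₂=1):
  k=0: a=12, p=12, q=1
  k=1: a=3, p=37, q=3
  k=2: a=2, p=86, q=7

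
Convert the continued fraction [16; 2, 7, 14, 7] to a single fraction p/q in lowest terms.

24684/1499

Fold from the inside: start with 7/1.
  14 + 1/7 = 99/7
  7 + 7/99 = 700/99
  2 + 99/700 = 1499/700
  16 + 700/1499 = 24684/1499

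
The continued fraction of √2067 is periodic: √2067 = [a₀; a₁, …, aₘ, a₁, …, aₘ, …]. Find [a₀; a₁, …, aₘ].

[45; 2, 6, 2, 90]

a₀ = ⌊√2067⌋ = 45.
With m₀=0, d₀=1 and mₖ₊₁ = dₖaₖ − mₖ, dₖ₊₁ = (n − mₖ₊₁²)/dₖ, aₖ₊₁ = ⌊(a₀+mₖ₊₁)/dₖ₊₁⌋:
  k=1: m=45, d=42, a=2
  k=2: m=39, d=13, a=6
  k=3: m=39, d=42, a=2
  k=4: m=45, d=1, a=90
d=1 and a=2a₀=90 at k=4, so the next step gives (m, d) = (45, 42) again — its k=1 value — and the period has length 4.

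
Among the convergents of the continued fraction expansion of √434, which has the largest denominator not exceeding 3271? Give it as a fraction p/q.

√434 = [20; 1, 4, 1, 40, …] (period length 4).
Convergents:
  p_0/q_0 = 20/1
  p_1/q_1 = 21/1
  p_2/q_2 = 104/5
  p_3/q_3 = 125/6
  p_4/q_4 = 5104/245
  p_5/q_5 = 5229/251
  p_6/q_6 = 26020/1249
  p_7/q_7 = 31249/1500
  p_8/q_8 = 1275980/61249
q_7 = 1500 ≤ 3271 < 61249 = q_8, so the answer is 31249/1500.

31249/1500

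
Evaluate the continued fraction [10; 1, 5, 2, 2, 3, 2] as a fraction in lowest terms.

2711/250

Fold from the inside: start with 2/1.
  3 + 1/2 = 7/2
  2 + 2/7 = 16/7
  2 + 7/16 = 39/16
  5 + 16/39 = 211/39
  1 + 39/211 = 250/211
  10 + 211/250 = 2711/250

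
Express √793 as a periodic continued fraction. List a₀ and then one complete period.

[28; 6, 4, 6, 56]

a₀ = ⌊√793⌋ = 28.
With m₀=0, d₀=1 and mₖ₊₁ = dₖaₖ − mₖ, dₖ₊₁ = (n − mₖ₊₁²)/dₖ, aₖ₊₁ = ⌊(a₀+mₖ₊₁)/dₖ₊₁⌋:
  k=1: m=28, d=9, a=6
  k=2: m=26, d=13, a=4
  k=3: m=26, d=9, a=6
  k=4: m=28, d=1, a=56
d=1 and a=2a₀=56 at k=4, so the next step gives (m, d) = (28, 9) again — its k=1 value — and the period has length 4.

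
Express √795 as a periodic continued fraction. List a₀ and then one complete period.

[28; 5, 9, 5, 56]

a₀ = ⌊√795⌋ = 28.
With m₀=0, d₀=1 and mₖ₊₁ = dₖaₖ − mₖ, dₖ₊₁ = (n − mₖ₊₁²)/dₖ, aₖ₊₁ = ⌊(a₀+mₖ₊₁)/dₖ₊₁⌋:
  k=1: m=28, d=11, a=5
  k=2: m=27, d=6, a=9
  k=3: m=27, d=11, a=5
  k=4: m=28, d=1, a=56
d=1 and a=2a₀=56 at k=4, so the next step gives (m, d) = (28, 11) again — its k=1 value — and the period has length 4.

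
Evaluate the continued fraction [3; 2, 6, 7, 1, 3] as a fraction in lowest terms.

Fold from the inside: start with 3/1.
  1 + 1/3 = 4/3
  7 + 3/4 = 31/4
  6 + 4/31 = 190/31
  2 + 31/190 = 411/190
  3 + 190/411 = 1423/411

1423/411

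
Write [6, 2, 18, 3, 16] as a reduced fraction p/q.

11968/1845

Using pₖ = aₖpₖ₋₁ + pₖ₋₂ and qₖ = aₖqₖ₋₁ + qₖ₋₂:
  k=0: a=6, p=6, q=1
  k=1: a=2, p=13, q=2
  k=2: a=18, p=240, q=37
  k=3: a=3, p=733, q=113
  k=4: a=16, p=11968, q=1845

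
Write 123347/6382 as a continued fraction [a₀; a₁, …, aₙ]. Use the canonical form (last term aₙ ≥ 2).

123347 = 19×6382 + 2089
6382 = 3×2089 + 115
2089 = 18×115 + 19
115 = 6×19 + 1
19 = 19×1 + 0  (stop)
So 123347/6382 = [19; 3, 18, 6, 19].

[19; 3, 18, 6, 19]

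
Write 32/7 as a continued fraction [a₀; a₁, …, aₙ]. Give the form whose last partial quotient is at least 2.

32 = 4×7 + 4
7 = 1×4 + 3
4 = 1×3 + 1
3 = 3×1 + 0  (stop)
So 32/7 = [4; 1, 1, 3].

[4; 1, 1, 3]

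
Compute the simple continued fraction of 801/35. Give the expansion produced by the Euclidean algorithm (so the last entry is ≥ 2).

[22; 1, 7, 1, 3]

801 = 22*35 + 31
35 = 1*31 + 4
31 = 7*4 + 3
4 = 1*3 + 1
3 = 3*1 + 0  (stop)
So 801/35 = [22; 1, 7, 1, 3].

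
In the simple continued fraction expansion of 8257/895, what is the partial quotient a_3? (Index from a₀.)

3

8257 = 9·895 + 202   →  a_0 = 9
895 = 4·202 + 87   →  a_1 = 4
202 = 2·87 + 28   →  a_2 = 2
87 = 3·28 + 3   →  a_3 = 3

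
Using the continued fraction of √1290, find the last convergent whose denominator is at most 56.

√1290 = [35; 1, 10, 1, 70, …] (period length 4).
Convergents:
  p_0/q_0 = 35/1
  p_1/q_1 = 36/1
  p_2/q_2 = 395/11
  p_3/q_3 = 431/12
  p_4/q_4 = 30565/851
q_3 = 12 ≤ 56 < 851 = q_4, so the answer is 431/12.

431/12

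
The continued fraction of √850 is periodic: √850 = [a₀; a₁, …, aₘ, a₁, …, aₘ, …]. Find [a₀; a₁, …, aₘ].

a₀ = ⌊√850⌋ = 29.
With m₀=0, d₀=1 and mₖ₊₁ = dₖaₖ − mₖ, dₖ₊₁ = (n − mₖ₊₁²)/dₖ, aₖ₊₁ = ⌊(a₀+mₖ₊₁)/dₖ₊₁⌋:
  k=1: m=29, d=9, a=6
  k=2: m=25, d=25, a=2
  k=3: m=25, d=9, a=6
  k=4: m=29, d=1, a=58
d=1 and a=2a₀=58 at k=4, so the next step gives (m, d) = (29, 9) again — its k=1 value — and the period has length 4.

[29; 6, 2, 6, 58]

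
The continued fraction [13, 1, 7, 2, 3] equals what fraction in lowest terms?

Using pₖ = aₖpₖ₋₁ + pₖ₋₂ and qₖ = aₖqₖ₋₁ + qₖ₋₂:
  k=0: a=13, p=13, q=1
  k=1: a=1, p=14, q=1
  k=2: a=7, p=111, q=8
  k=3: a=2, p=236, q=17
  k=4: a=3, p=819, q=59

819/59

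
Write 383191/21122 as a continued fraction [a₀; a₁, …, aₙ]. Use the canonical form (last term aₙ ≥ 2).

383191 = 18×21122 + 2995
21122 = 7×2995 + 157
2995 = 19×157 + 12
157 = 13×12 + 1
12 = 12×1 + 0  (stop)
So 383191/21122 = [18; 7, 19, 13, 12].

[18; 7, 19, 13, 12]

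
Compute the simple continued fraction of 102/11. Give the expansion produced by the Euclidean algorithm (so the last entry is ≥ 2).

[9; 3, 1, 2]

102 = 9·11 + 3
11 = 3·3 + 2
3 = 1·2 + 1
2 = 2·1 + 0  (stop)
So 102/11 = [9; 3, 1, 2].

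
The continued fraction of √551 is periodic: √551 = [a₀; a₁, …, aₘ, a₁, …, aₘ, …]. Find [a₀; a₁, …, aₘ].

a₀ = ⌊√551⌋ = 23.
With m₀=0, d₀=1 and mₖ₊₁ = dₖaₖ − mₖ, dₖ₊₁ = (n − mₖ₊₁²)/dₖ, aₖ₊₁ = ⌊(a₀+mₖ₊₁)/dₖ₊₁⌋:
  k=1: m=23, d=22, a=2
  k=2: m=21, d=5, a=8
  k=3: m=19, d=38, a=1
  k=4: m=19, d=5, a=8
  k=5: m=21, d=22, a=2
  k=6: m=23, d=1, a=46
d=1 and a=2a₀=46 at k=6, so the next step gives (m, d) = (23, 22) again — its k=1 value — and the period has length 6.

[23; 2, 8, 1, 8, 2, 46]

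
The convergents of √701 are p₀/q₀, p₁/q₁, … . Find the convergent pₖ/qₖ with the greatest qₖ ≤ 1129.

√701 = [26; 2, 10, 10, 2, 52, …] (period length 5).
Convergents:
  p_0/q_0 = 26/1
  p_1/q_1 = 53/2
  p_2/q_2 = 556/21
  p_3/q_3 = 5613/212
  p_4/q_4 = 11782/445
  p_5/q_5 = 618277/23352
q_4 = 445 ≤ 1129 < 23352 = q_5, so the answer is 11782/445.

11782/445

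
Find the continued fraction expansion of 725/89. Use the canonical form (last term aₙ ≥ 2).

725 = 8·89 + 13
89 = 6·13 + 11
13 = 1·11 + 2
11 = 5·2 + 1
2 = 2·1 + 0  (stop)
So 725/89 = [8; 6, 1, 5, 2].

[8; 6, 1, 5, 2]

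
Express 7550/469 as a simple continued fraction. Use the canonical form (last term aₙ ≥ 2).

[16; 10, 5, 9]

7550 = 16×469 + 46
469 = 10×46 + 9
46 = 5×9 + 1
9 = 9×1 + 0  (stop)
So 7550/469 = [16; 10, 5, 9].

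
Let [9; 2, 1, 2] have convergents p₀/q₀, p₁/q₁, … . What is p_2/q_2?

28/3

Using pₖ = aₖpₖ₋₁ + pₖ₋₂, qₖ = aₖqₖ₋₁ + qₖ₋₂ (with p₋₁=1, p₋₂=0, q₋₁=0, q₋₂=1):
  k=0: a=9, p=9, q=1
  k=1: a=2, p=19, q=2
  k=2: a=1, p=28, q=3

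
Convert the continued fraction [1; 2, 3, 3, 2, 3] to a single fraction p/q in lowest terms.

Using pₖ = aₖpₖ₋₁ + pₖ₋₂ and qₖ = aₖqₖ₋₁ + qₖ₋₂:
  k=0: a=1, p=1, q=1
  k=1: a=2, p=3, q=2
  k=2: a=3, p=10, q=7
  k=3: a=3, p=33, q=23
  k=4: a=2, p=76, q=53
  k=5: a=3, p=261, q=182

261/182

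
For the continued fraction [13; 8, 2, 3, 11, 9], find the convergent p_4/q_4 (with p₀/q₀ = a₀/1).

8737/666

Using pₖ = aₖpₖ₋₁ + pₖ₋₂, qₖ = aₖqₖ₋₁ + qₖ₋₂ (with p₋₁=1, p₋₂=0, q₋₁=0, q₋₂=1):
  k=0: a=13, p=13, q=1
  k=1: a=8, p=105, q=8
  k=2: a=2, p=223, q=17
  k=3: a=3, p=774, q=59
  k=4: a=11, p=8737, q=666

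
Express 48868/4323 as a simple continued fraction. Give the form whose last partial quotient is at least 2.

48868 = 11·4323 + 1315
4323 = 3·1315 + 378
1315 = 3·378 + 181
378 = 2·181 + 16
181 = 11·16 + 5
16 = 3·5 + 1
5 = 5·1 + 0  (stop)
So 48868/4323 = [11; 3, 3, 2, 11, 3, 5].

[11; 3, 3, 2, 11, 3, 5]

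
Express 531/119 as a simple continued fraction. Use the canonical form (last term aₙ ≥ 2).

[4; 2, 6, 9]

531 = 4*119 + 55
119 = 2*55 + 9
55 = 6*9 + 1
9 = 9*1 + 0  (stop)
So 531/119 = [4; 2, 6, 9].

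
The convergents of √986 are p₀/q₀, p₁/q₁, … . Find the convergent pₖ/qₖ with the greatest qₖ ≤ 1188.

√986 = [31; 2, 2, 62, …] (period length 3).
Convergents:
  p_0/q_0 = 31/1
  p_1/q_1 = 63/2
  p_2/q_2 = 157/5
  p_3/q_3 = 9797/312
  p_4/q_4 = 19751/629
  p_5/q_5 = 49299/1570
q_4 = 629 ≤ 1188 < 1570 = q_5, so the answer is 19751/629.

19751/629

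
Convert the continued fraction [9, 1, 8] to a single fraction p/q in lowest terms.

89/9

Fold from the inside: start with 8/1.
  1 + 1/8 = 9/8
  9 + 8/9 = 89/9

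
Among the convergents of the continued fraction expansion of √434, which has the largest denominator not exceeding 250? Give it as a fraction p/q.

√434 = [20; 1, 4, 1, 40, …] (period length 4).
Convergents:
  p_0/q_0 = 20/1
  p_1/q_1 = 21/1
  p_2/q_2 = 104/5
  p_3/q_3 = 125/6
  p_4/q_4 = 5104/245
  p_5/q_5 = 5229/251
q_4 = 245 ≤ 250 < 251 = q_5, so the answer is 5104/245.

5104/245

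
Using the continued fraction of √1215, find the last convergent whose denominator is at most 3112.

102026/2927

√1215 = [34; 1, 5, 1, 68, …] (period length 4).
Convergents:
  p_0/q_0 = 34/1
  p_1/q_1 = 35/1
  p_2/q_2 = 209/6
  p_3/q_3 = 244/7
  p_4/q_4 = 16801/482
  p_5/q_5 = 17045/489
  p_6/q_6 = 102026/2927
  p_7/q_7 = 119071/3416
q_6 = 2927 ≤ 3112 < 3416 = q_7, so the answer is 102026/2927.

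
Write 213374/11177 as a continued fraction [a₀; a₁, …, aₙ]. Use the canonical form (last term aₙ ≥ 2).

213374 = 19·11177 + 1011
11177 = 11·1011 + 56
1011 = 18·56 + 3
56 = 18·3 + 2
3 = 1·2 + 1
2 = 2·1 + 0  (stop)
So 213374/11177 = [19; 11, 18, 18, 1, 2].

[19; 11, 18, 18, 1, 2]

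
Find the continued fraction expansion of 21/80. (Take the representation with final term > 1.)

21 = 0·80 + 21
80 = 3·21 + 17
21 = 1·17 + 4
17 = 4·4 + 1
4 = 4·1 + 0  (stop)
So 21/80 = [0; 3, 1, 4, 4].

[0; 3, 1, 4, 4]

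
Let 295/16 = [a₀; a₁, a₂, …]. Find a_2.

3

295 = 18·16 + 7   →  a_0 = 18
16 = 2·7 + 2   →  a_1 = 2
7 = 3·2 + 1   →  a_2 = 3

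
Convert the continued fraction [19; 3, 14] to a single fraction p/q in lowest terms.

Fold from the inside: start with 14/1.
  3 + 1/14 = 43/14
  19 + 14/43 = 831/43

831/43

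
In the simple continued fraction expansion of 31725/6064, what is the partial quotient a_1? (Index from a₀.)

31725 = 5·6064 + 1405   →  a_0 = 5
6064 = 4·1405 + 444   →  a_1 = 4

4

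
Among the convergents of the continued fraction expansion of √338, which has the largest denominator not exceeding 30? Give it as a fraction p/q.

239/13

√338 = [18; 2, 1, 1, 2, 36, …] (period length 5).
Convergents:
  p_0/q_0 = 18/1
  p_1/q_1 = 37/2
  p_2/q_2 = 55/3
  p_3/q_3 = 92/5
  p_4/q_4 = 239/13
  p_5/q_5 = 8696/473
q_4 = 13 ≤ 30 < 473 = q_5, so the answer is 239/13.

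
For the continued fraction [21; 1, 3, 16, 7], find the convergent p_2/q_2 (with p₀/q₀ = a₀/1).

87/4

Using pₖ = aₖpₖ₋₁ + pₖ₋₂, qₖ = aₖqₖ₋₁ + qₖ₋₂ (with p₋₁=1, p₋₂=0, q₋₁=0, q₋₂=1):
  k=0: a=21, p=21, q=1
  k=1: a=1, p=22, q=1
  k=2: a=3, p=87, q=4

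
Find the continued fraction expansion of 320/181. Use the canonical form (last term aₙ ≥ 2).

[1; 1, 3, 3, 4, 3]

320 = 1*181 + 139
181 = 1*139 + 42
139 = 3*42 + 13
42 = 3*13 + 3
13 = 4*3 + 1
3 = 3*1 + 0  (stop)
So 320/181 = [1; 1, 3, 3, 4, 3].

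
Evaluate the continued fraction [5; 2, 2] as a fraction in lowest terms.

27/5

Fold from the inside: start with 2/1.
  2 + 1/2 = 5/2
  5 + 2/5 = 27/5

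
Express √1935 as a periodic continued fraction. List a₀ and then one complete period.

a₀ = ⌊√1935⌋ = 43.
With m₀=0, d₀=1 and mₖ₊₁ = dₖaₖ − mₖ, dₖ₊₁ = (n − mₖ₊₁²)/dₖ, aₖ₊₁ = ⌊(a₀+mₖ₊₁)/dₖ₊₁⌋:
  k=1: m=43, d=86, a=1
  k=2: m=43, d=1, a=86
d=1 and a=2a₀=86 at k=2, so the next step gives (m, d) = (43, 86) again — its k=1 value — and the period has length 2.

[43; 1, 86]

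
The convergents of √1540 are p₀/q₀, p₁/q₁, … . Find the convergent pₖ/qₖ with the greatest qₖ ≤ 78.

2747/70

√1540 = [39; 4, 8, 2, 8, 4, 78, …] (period length 6).
Convergents:
  p_0/q_0 = 39/1
  p_1/q_1 = 157/4
  p_2/q_2 = 1295/33
  p_3/q_3 = 2747/70
  p_4/q_4 = 23271/593
q_3 = 70 ≤ 78 < 593 = q_4, so the answer is 2747/70.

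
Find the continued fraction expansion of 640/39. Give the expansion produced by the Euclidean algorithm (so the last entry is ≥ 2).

[16; 2, 2, 3, 2]

640 = 16·39 + 16
39 = 2·16 + 7
16 = 2·7 + 2
7 = 3·2 + 1
2 = 2·1 + 0  (stop)
So 640/39 = [16; 2, 2, 3, 2].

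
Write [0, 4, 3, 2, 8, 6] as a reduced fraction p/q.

361/1548

Fold from the inside: start with 6/1.
  8 + 1/6 = 49/6
  2 + 6/49 = 104/49
  3 + 49/104 = 361/104
  4 + 104/361 = 1548/361
  0 + 361/1548 = 361/1548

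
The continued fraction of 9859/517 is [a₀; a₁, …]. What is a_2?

9859 = 19·517 + 36   →  a_0 = 19
517 = 14·36 + 13   →  a_1 = 14
36 = 2·13 + 10   →  a_2 = 2

2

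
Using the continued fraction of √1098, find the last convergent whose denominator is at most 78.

729/22

√1098 = [33; 7, 2, 1, 6, 1, 2, 7, 66, …] (period length 8).
Convergents:
  p_0/q_0 = 33/1
  p_1/q_1 = 232/7
  p_2/q_2 = 497/15
  p_3/q_3 = 729/22
  p_4/q_4 = 4871/147
q_3 = 22 ≤ 78 < 147 = q_4, so the answer is 729/22.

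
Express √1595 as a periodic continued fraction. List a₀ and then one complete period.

a₀ = ⌊√1595⌋ = 39.

[39; 1, 14, 1, 78]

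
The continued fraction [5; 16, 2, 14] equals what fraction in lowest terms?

Fold from the inside: start with 14/1.
  2 + 1/14 = 29/14
  16 + 14/29 = 478/29
  5 + 29/478 = 2419/478

2419/478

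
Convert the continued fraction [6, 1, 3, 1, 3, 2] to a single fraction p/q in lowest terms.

292/43

Fold from the inside: start with 2/1.
  3 + 1/2 = 7/2
  1 + 2/7 = 9/7
  3 + 7/9 = 34/9
  1 + 9/34 = 43/34
  6 + 34/43 = 292/43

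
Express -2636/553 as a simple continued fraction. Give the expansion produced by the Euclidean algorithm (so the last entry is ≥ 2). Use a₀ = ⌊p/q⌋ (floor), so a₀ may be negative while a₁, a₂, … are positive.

[-5; 4, 3, 2, 18]

-2636 = -5*553 + 129
553 = 4*129 + 37
129 = 3*37 + 18
37 = 2*18 + 1
18 = 18*1 + 0  (stop)
So -2636/553 = [-5; 4, 3, 2, 18].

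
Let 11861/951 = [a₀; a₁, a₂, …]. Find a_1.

2

11861 = 12·951 + 449   →  a_0 = 12
951 = 2·449 + 53   →  a_1 = 2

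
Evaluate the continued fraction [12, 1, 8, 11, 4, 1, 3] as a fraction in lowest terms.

24955/1936

Using pₖ = aₖpₖ₋₁ + pₖ₋₂ and qₖ = aₖqₖ₋₁ + qₖ₋₂:
  k=0: a=12, p=12, q=1
  k=1: a=1, p=13, q=1
  k=2: a=8, p=116, q=9
  k=3: a=11, p=1289, q=100
  k=4: a=4, p=5272, q=409
  k=5: a=1, p=6561, q=509
  k=6: a=3, p=24955, q=1936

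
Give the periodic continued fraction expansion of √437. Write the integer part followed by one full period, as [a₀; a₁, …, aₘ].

[20; 1, 9, 2, 9, 1, 40]

a₀ = ⌊√437⌋ = 20.
With m₀=0, d₀=1 and mₖ₊₁ = dₖaₖ − mₖ, dₖ₊₁ = (n − mₖ₊₁²)/dₖ, aₖ₊₁ = ⌊(a₀+mₖ₊₁)/dₖ₊₁⌋:
  k=1: m=20, d=37, a=1
  k=2: m=17, d=4, a=9
  k=3: m=19, d=19, a=2
  k=4: m=19, d=4, a=9
  k=5: m=17, d=37, a=1
  k=6: m=20, d=1, a=40
d=1 and a=2a₀=40 at k=6, so the next step gives (m, d) = (20, 37) again — its k=1 value — and the period has length 6.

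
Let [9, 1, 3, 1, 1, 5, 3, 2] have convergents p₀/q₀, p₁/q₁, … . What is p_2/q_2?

39/4

Using pₖ = aₖpₖ₋₁ + pₖ₋₂, qₖ = aₖqₖ₋₁ + qₖ₋₂ (with p₋₁=1, p₋₂=0, q₋₁=0, q₋₂=1):
  k=0: a=9, p=9, q=1
  k=1: a=1, p=10, q=1
  k=2: a=3, p=39, q=4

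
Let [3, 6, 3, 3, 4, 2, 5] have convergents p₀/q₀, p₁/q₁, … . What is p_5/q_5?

Using pₖ = aₖpₖ₋₁ + pₖ₋₂, qₖ = aₖqₖ₋₁ + qₖ₋₂ (with p₋₁=1, p₋₂=0, q₋₁=0, q₋₂=1):
  k=0: a=3, p=3, q=1
  k=1: a=6, p=19, q=6
  k=2: a=3, p=60, q=19
  k=3: a=3, p=199, q=63
  k=4: a=4, p=856, q=271
  k=5: a=2, p=1911, q=605

1911/605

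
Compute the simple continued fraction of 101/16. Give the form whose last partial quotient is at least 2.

101 = 6*16 + 5
16 = 3*5 + 1
5 = 5*1 + 0  (stop)
So 101/16 = [6; 3, 5].

[6; 3, 5]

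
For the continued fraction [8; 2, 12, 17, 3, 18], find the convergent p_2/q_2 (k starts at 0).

212/25

Using pₖ = aₖpₖ₋₁ + pₖ₋₂, qₖ = aₖqₖ₋₁ + qₖ₋₂ (with p₋₁=1, p₋₂=0, q₋₁=0, q₋₂=1):
  k=0: a=8, p=8, q=1
  k=1: a=2, p=17, q=2
  k=2: a=12, p=212, q=25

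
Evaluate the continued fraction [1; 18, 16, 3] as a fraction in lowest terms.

Using pₖ = aₖpₖ₋₁ + pₖ₋₂ and qₖ = aₖqₖ₋₁ + qₖ₋₂:
  k=0: a=1, p=1, q=1
  k=1: a=18, p=19, q=18
  k=2: a=16, p=305, q=289
  k=3: a=3, p=934, q=885

934/885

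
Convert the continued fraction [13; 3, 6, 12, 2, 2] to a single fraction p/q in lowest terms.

Fold from the inside: start with 2/1.
  2 + 1/2 = 5/2
  12 + 2/5 = 62/5
  6 + 5/62 = 377/62
  3 + 62/377 = 1193/377
  13 + 377/1193 = 15886/1193

15886/1193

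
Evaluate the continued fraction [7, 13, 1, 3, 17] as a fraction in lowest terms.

6712/949

Fold from the inside: start with 17/1.
  3 + 1/17 = 52/17
  1 + 17/52 = 69/52
  13 + 52/69 = 949/69
  7 + 69/949 = 6712/949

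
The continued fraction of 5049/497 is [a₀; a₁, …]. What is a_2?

3

5049 = 10·497 + 79   →  a_0 = 10
497 = 6·79 + 23   →  a_1 = 6
79 = 3·23 + 10   →  a_2 = 3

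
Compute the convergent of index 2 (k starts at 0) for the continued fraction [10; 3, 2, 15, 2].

72/7

Using pₖ = aₖpₖ₋₁ + pₖ₋₂, qₖ = aₖqₖ₋₁ + qₖ₋₂ (with p₋₁=1, p₋₂=0, q₋₁=0, q₋₂=1):
  k=0: a=10, p=10, q=1
  k=1: a=3, p=31, q=3
  k=2: a=2, p=72, q=7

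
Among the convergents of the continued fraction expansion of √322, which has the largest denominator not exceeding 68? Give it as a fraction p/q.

323/18

√322 = [17; 1, 16, 1, 34, …] (period length 4).
Convergents:
  p_0/q_0 = 17/1
  p_1/q_1 = 18/1
  p_2/q_2 = 305/17
  p_3/q_3 = 323/18
  p_4/q_4 = 11287/629
q_3 = 18 ≤ 68 < 629 = q_4, so the answer is 323/18.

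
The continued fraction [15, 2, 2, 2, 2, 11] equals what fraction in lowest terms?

Fold from the inside: start with 11/1.
  2 + 1/11 = 23/11
  2 + 11/23 = 57/23
  2 + 23/57 = 137/57
  2 + 57/137 = 331/137
  15 + 137/331 = 5102/331

5102/331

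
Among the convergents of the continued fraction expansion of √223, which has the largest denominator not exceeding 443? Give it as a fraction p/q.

6481/434

√223 = [14; 1, 13, 1, 28, …] (period length 4).
Convergents:
  p_0/q_0 = 14/1
  p_1/q_1 = 15/1
  p_2/q_2 = 209/14
  p_3/q_3 = 224/15
  p_4/q_4 = 6481/434
  p_5/q_5 = 6705/449
q_4 = 434 ≤ 443 < 449 = q_5, so the answer is 6481/434.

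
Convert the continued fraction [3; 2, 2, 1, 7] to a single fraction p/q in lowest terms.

Using pₖ = aₖpₖ₋₁ + pₖ₋₂ and qₖ = aₖqₖ₋₁ + qₖ₋₂:
  k=0: a=3, p=3, q=1
  k=1: a=2, p=7, q=2
  k=2: a=2, p=17, q=5
  k=3: a=1, p=24, q=7
  k=4: a=7, p=185, q=54

185/54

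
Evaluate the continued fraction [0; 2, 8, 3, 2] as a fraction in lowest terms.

Fold from the inside: start with 2/1.
  3 + 1/2 = 7/2
  8 + 2/7 = 58/7
  2 + 7/58 = 123/58
  0 + 58/123 = 58/123

58/123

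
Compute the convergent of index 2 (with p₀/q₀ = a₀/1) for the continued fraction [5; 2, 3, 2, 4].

38/7

Using pₖ = aₖpₖ₋₁ + pₖ₋₂, qₖ = aₖqₖ₋₁ + qₖ₋₂ (with p₋₁=1, p₋₂=0, q₋₁=0, q₋₂=1):
  k=0: a=5, p=5, q=1
  k=1: a=2, p=11, q=2
  k=2: a=3, p=38, q=7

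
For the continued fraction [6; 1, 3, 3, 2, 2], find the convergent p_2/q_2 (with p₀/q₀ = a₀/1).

27/4

Using pₖ = aₖpₖ₋₁ + pₖ₋₂, qₖ = aₖqₖ₋₁ + qₖ₋₂ (with p₋₁=1, p₋₂=0, q₋₁=0, q₋₂=1):
  k=0: a=6, p=6, q=1
  k=1: a=1, p=7, q=1
  k=2: a=3, p=27, q=4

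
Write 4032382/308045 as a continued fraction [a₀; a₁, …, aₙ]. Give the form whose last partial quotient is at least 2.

[13; 11, 12, 4, 1, 16, 13, 2]

4032382 = 13·308045 + 27797
308045 = 11·27797 + 2278
27797 = 12·2278 + 461
2278 = 4·461 + 434
461 = 1·434 + 27
434 = 16·27 + 2
27 = 13·2 + 1
2 = 2·1 + 0  (stop)
So 4032382/308045 = [13; 11, 12, 4, 1, 16, 13, 2].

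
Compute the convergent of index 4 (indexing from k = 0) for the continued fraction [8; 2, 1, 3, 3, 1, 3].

Using pₖ = aₖpₖ₋₁ + pₖ₋₂, qₖ = aₖqₖ₋₁ + qₖ₋₂ (with p₋₁=1, p₋₂=0, q₋₁=0, q₋₂=1):
  k=0: a=8, p=8, q=1
  k=1: a=2, p=17, q=2
  k=2: a=1, p=25, q=3
  k=3: a=3, p=92, q=11
  k=4: a=3, p=301, q=36

301/36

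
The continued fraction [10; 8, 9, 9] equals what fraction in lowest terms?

Using pₖ = aₖpₖ₋₁ + pₖ₋₂ and qₖ = aₖqₖ₋₁ + qₖ₋₂:
  k=0: a=10, p=10, q=1
  k=1: a=8, p=81, q=8
  k=2: a=9, p=739, q=73
  k=3: a=9, p=6732, q=665

6732/665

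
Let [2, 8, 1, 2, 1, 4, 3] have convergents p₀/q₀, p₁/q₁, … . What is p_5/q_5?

Using pₖ = aₖpₖ₋₁ + pₖ₋₂, qₖ = aₖqₖ₋₁ + qₖ₋₂ (with p₋₁=1, p₋₂=0, q₋₁=0, q₋₂=1):
  k=0: a=2, p=2, q=1
  k=1: a=8, p=17, q=8
  k=2: a=1, p=19, q=9
  k=3: a=2, p=55, q=26
  k=4: a=1, p=74, q=35
  k=5: a=4, p=351, q=166

351/166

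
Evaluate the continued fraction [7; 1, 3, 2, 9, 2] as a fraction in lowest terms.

Using pₖ = aₖpₖ₋₁ + pₖ₋₂ and qₖ = aₖqₖ₋₁ + qₖ₋₂:
  k=0: a=7, p=7, q=1
  k=1: a=1, p=8, q=1
  k=2: a=3, p=31, q=4
  k=3: a=2, p=70, q=9
  k=4: a=9, p=661, q=85
  k=5: a=2, p=1392, q=179

1392/179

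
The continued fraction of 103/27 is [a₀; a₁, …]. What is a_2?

103 = 3·27 + 22   →  a_0 = 3
27 = 1·22 + 5   →  a_1 = 1
22 = 4·5 + 2   →  a_2 = 4

4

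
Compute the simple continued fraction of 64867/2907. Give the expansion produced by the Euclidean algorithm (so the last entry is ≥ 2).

64867 = 22·2907 + 913
2907 = 3·913 + 168
913 = 5·168 + 73
168 = 2·73 + 22
73 = 3·22 + 7
22 = 3·7 + 1
7 = 7·1 + 0  (stop)
So 64867/2907 = [22; 3, 5, 2, 3, 3, 7].

[22; 3, 5, 2, 3, 3, 7]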